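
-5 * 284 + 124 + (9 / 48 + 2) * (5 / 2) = -41297 / 32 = -1290.53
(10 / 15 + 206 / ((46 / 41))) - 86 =6781 / 69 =98.28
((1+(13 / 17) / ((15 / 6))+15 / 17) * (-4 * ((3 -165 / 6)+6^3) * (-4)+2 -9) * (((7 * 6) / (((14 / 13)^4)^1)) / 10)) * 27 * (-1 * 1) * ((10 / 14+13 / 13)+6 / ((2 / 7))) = -104576460768819 / 8163400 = -12810405.07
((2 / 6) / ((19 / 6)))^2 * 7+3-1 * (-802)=290633 / 361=805.08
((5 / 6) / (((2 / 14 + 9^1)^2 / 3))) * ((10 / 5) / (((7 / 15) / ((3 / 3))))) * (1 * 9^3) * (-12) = -1148175 / 1024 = -1121.26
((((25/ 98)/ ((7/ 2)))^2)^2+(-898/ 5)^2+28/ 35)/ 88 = 11161946199544849/ 30450831842200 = 366.56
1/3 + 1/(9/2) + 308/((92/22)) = 74.21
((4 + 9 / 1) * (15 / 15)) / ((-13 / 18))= -18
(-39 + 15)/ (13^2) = -0.14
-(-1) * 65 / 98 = 65 / 98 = 0.66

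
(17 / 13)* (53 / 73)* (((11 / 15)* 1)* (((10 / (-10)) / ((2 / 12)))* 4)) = -79288 / 4745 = -16.71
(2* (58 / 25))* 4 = 18.56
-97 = -97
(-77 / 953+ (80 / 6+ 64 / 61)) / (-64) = -0.22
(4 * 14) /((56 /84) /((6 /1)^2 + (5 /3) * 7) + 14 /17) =34034 /509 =66.86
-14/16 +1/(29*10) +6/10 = -63/232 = -0.27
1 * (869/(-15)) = -869/15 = -57.93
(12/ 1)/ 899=12/ 899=0.01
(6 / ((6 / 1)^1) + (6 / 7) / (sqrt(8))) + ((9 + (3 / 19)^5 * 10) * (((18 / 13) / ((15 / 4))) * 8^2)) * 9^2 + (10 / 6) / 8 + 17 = 3 * sqrt(2) / 14 + 66619917500959 / 3862714440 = 17247.22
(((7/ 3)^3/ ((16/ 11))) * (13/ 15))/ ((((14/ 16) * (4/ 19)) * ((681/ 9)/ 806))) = 53652599/ 122580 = 437.69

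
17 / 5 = 3.40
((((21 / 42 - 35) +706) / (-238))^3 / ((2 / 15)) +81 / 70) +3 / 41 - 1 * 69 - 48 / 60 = -426648809 / 1800064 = -237.02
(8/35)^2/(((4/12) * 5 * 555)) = 64/1133125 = 0.00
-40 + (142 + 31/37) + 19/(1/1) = 4508/37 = 121.84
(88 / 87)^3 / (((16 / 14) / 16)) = 9540608 / 658503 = 14.49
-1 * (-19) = 19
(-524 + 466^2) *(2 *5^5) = 1353950000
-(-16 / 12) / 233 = 4 / 699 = 0.01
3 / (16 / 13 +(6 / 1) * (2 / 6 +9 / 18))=13 / 27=0.48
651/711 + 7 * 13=21784/237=91.92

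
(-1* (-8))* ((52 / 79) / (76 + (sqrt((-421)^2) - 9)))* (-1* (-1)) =52 / 4819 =0.01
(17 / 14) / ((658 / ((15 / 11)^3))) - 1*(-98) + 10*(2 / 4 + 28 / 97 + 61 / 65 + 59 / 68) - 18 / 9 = 32054293831485 / 262842744164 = 121.95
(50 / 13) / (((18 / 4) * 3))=100 / 351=0.28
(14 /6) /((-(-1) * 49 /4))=4 /21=0.19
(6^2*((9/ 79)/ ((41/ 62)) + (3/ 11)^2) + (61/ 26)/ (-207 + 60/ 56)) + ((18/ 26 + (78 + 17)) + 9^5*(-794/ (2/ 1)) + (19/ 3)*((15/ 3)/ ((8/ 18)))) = -1377349327271838083/ 58754928804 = -23442277.19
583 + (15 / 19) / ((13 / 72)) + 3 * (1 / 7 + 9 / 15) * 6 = 5193431 / 8645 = 600.74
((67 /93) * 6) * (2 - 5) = -402 /31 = -12.97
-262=-262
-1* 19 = -19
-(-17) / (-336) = -17 / 336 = -0.05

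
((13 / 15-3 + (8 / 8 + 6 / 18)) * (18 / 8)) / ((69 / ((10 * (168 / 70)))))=-72 / 115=-0.63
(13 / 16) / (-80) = -13 / 1280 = -0.01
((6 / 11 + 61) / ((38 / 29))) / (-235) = -19633 / 98230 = -0.20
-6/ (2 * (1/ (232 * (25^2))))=-435000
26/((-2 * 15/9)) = -39/5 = -7.80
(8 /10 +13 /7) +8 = 373 /35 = 10.66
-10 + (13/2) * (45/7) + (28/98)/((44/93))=2494/77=32.39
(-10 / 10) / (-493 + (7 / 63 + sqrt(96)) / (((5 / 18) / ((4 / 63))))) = 18144 *sqrt(6) / 4822710941 + 9783081 / 4822710941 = 0.00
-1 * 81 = -81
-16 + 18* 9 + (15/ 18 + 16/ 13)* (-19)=8329/ 78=106.78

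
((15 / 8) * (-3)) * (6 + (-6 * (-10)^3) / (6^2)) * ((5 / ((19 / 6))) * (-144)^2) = -604195200 / 19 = -31799747.37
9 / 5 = 1.80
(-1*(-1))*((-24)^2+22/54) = 15563/27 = 576.41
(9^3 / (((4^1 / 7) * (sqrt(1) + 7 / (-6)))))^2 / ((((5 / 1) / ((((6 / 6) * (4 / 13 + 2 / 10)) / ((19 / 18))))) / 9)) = 626458930713 / 12350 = 50725419.49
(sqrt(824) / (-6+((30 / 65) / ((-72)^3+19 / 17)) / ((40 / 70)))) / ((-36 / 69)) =1897213903 * sqrt(206) / 2969553267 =9.17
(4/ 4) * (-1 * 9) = -9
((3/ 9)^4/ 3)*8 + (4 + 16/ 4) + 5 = 3167/ 243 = 13.03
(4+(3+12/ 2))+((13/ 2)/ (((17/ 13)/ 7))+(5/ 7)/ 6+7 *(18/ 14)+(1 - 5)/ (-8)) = 40993/ 714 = 57.41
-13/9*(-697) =9061/9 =1006.78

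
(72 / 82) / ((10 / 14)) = 252 / 205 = 1.23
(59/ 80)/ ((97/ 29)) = 1711/ 7760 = 0.22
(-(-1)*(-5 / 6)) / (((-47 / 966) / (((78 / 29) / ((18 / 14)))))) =146510 / 4089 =35.83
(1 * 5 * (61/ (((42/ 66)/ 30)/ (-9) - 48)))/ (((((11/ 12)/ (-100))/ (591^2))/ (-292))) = -10078656938640000/ 142567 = -70694178446.91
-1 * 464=-464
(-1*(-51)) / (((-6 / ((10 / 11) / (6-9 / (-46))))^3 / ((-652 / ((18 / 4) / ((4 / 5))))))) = 8630977792 / 99829212615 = 0.09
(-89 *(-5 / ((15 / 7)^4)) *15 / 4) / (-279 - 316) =-30527 / 229500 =-0.13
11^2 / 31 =121 / 31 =3.90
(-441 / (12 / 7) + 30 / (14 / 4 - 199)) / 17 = -402579 / 26588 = -15.14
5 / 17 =0.29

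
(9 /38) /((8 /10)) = 45 /152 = 0.30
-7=-7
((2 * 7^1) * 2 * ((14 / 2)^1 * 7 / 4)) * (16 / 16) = 343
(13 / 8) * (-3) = -4.88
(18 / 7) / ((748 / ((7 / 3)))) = 0.01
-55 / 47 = -1.17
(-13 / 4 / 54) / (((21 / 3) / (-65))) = 845 / 1512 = 0.56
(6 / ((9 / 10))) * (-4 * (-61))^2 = 1190720 / 3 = 396906.67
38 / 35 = 1.09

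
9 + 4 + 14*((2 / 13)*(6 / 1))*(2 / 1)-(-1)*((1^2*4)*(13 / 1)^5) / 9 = 19311781 / 117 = 165057.96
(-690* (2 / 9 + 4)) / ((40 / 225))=-32775 / 2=-16387.50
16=16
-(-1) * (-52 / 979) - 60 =-60.05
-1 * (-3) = 3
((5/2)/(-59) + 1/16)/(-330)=-19/311520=-0.00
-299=-299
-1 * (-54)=54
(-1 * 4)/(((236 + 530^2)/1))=-1/70284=-0.00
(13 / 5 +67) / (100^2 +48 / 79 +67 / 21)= 0.01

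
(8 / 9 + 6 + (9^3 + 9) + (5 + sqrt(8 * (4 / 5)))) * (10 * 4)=32 * sqrt(10) + 269960 / 9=30096.75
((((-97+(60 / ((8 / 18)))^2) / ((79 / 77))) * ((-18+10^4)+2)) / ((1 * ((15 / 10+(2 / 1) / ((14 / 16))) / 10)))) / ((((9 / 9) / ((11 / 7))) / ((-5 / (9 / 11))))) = -56209446092800 / 12561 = -4474918087.16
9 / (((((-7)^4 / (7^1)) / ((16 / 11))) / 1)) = 144 / 3773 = 0.04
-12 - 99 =-111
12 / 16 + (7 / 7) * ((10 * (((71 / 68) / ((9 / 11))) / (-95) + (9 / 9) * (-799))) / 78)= -23057261 / 226746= -101.69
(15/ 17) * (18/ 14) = 135/ 119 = 1.13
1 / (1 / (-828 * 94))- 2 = -77834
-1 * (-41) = 41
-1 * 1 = -1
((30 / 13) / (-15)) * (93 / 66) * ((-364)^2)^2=-41862376192 / 11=-3805670562.91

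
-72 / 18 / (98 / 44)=-88 / 49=-1.80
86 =86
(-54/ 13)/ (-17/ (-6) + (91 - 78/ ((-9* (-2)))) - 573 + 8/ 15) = 1620/ 188357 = 0.01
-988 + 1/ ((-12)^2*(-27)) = -3841345/ 3888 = -988.00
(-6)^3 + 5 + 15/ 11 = -2306/ 11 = -209.64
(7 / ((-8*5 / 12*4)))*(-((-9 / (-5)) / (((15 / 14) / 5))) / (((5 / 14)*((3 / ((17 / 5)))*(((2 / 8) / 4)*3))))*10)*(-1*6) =-559776 / 125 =-4478.21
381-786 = -405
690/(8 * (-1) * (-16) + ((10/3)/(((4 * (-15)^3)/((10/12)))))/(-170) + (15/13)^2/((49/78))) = 363139686000/68480413837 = 5.30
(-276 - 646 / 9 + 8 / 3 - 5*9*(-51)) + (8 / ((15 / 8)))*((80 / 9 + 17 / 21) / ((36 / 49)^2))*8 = 28028371 / 10935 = 2563.18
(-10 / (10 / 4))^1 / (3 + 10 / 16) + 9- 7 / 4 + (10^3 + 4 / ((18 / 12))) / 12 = 93649 / 1044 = 89.70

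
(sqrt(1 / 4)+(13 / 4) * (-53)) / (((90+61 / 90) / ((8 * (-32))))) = 3957120 / 8161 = 484.88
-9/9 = -1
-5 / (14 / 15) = -75 / 14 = -5.36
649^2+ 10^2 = 421301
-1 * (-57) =57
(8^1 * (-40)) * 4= -1280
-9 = -9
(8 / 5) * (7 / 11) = 56 / 55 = 1.02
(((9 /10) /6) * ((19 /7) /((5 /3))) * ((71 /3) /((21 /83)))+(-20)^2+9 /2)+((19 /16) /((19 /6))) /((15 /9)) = 427.58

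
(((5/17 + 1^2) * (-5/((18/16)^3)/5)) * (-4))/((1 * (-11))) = -4096/12393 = -0.33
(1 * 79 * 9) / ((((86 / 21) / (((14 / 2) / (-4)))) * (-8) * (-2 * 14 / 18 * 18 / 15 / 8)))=-223965 / 1376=-162.77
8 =8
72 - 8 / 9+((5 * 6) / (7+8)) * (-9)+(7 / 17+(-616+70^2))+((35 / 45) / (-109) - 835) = 19470485 / 5559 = 3502.52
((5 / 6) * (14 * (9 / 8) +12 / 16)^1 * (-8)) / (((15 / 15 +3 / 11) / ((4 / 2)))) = -1210 / 7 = -172.86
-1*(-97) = 97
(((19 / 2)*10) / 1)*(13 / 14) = 1235 / 14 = 88.21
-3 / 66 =-1 / 22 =-0.05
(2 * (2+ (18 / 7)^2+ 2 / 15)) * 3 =12856 / 245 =52.47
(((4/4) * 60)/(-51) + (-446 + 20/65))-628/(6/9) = -306940/221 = -1388.87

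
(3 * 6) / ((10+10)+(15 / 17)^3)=88434 / 101635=0.87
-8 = -8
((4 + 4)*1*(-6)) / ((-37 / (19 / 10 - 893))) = -213864 / 185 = -1156.02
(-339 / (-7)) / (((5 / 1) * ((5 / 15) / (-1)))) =-1017 / 35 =-29.06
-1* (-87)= 87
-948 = -948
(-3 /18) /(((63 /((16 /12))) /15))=-10 /189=-0.05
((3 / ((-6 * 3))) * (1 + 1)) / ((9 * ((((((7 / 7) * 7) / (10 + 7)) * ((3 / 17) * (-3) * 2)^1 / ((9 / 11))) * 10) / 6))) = 289 / 6930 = 0.04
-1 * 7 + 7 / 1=0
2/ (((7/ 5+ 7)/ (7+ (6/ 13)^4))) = 1006115/ 599781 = 1.68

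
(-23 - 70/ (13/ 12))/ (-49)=1139/ 637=1.79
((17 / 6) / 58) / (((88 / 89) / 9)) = 4539 / 10208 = 0.44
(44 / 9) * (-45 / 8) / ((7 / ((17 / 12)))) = -935 / 168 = -5.57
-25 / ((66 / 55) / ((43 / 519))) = -5375 / 3114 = -1.73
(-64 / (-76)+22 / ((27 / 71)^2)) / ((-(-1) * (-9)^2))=2118802 / 1121931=1.89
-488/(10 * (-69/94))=22936/345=66.48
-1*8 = -8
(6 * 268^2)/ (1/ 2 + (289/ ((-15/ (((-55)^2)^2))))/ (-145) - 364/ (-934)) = 35017647552/ 98799736447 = 0.35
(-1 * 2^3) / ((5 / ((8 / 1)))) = -64 / 5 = -12.80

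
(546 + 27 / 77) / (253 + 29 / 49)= 2.15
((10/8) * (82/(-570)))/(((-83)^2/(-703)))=1517/82668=0.02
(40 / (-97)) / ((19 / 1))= -40 / 1843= -0.02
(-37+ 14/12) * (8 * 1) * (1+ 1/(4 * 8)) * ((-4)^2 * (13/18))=-30745/9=-3416.11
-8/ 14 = -4/ 7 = -0.57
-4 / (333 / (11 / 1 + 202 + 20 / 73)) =-62276 / 24309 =-2.56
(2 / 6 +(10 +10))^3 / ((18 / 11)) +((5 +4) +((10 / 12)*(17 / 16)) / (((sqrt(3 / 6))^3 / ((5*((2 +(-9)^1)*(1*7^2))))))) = 2501165 / 486 - 145775*sqrt(2) / 48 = 851.49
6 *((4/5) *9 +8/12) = 236/5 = 47.20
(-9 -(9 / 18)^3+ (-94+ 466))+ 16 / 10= 14579 / 40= 364.48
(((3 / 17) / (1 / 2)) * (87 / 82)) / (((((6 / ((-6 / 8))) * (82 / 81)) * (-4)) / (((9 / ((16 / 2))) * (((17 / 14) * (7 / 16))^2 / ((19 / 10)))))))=16172865 / 8372617216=0.00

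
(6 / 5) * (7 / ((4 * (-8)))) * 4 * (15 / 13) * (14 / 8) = -441 / 208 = -2.12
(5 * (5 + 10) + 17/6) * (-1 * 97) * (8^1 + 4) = -90598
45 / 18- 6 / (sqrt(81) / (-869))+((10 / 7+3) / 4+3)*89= 79579 / 84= 947.37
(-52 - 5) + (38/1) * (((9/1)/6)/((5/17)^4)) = 4725072/625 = 7560.12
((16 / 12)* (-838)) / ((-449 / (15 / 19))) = 16760 / 8531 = 1.96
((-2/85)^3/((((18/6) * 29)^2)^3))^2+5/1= 5.00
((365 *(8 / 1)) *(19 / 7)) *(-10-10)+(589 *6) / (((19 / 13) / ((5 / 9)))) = -3300590 / 21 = -157170.95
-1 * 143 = -143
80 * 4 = 320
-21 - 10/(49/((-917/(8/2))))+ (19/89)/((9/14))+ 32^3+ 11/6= 183886898/5607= 32795.95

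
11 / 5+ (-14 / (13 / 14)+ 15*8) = 6963 / 65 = 107.12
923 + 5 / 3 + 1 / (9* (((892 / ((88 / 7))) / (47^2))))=928.13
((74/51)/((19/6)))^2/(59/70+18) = 1533280/137609951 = 0.01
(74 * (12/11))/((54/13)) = 1924/99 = 19.43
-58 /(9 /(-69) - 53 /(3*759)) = 66033 /175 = 377.33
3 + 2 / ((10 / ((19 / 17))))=274 / 85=3.22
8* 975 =7800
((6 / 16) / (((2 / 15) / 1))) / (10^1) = 9 / 32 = 0.28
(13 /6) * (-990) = -2145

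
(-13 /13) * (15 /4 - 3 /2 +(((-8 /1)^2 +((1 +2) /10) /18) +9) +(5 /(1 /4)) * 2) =-1729 /15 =-115.27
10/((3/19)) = 190/3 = 63.33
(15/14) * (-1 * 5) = -75/14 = -5.36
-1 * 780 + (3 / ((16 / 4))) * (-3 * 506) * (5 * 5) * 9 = -513885 / 2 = -256942.50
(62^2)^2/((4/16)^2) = 236421376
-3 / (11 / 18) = -54 / 11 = -4.91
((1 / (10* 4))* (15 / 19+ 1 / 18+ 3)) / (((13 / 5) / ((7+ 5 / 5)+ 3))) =14465 / 35568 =0.41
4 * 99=396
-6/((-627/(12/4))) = 6/209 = 0.03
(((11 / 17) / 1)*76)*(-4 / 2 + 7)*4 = 16720 / 17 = 983.53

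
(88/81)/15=88/1215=0.07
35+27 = 62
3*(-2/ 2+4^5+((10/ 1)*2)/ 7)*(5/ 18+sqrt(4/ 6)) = 3367.71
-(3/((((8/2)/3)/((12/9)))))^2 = -9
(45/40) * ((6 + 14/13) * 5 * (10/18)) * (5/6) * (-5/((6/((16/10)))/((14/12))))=-20125/702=-28.67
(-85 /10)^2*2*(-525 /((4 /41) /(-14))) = 43545075 /4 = 10886268.75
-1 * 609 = -609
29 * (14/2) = 203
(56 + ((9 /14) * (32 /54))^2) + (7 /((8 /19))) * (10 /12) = 493915 /7056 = 70.00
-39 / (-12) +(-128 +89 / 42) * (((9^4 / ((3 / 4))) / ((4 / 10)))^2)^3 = -385665463692203895425321999909 / 28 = -13773766560435853408047210000.00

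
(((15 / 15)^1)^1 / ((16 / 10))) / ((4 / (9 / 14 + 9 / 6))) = 75 / 224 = 0.33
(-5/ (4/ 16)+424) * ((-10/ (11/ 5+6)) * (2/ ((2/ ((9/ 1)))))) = -181800/ 41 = -4434.15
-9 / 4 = -2.25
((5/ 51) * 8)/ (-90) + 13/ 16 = 5903/ 7344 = 0.80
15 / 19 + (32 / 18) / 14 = 1097 / 1197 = 0.92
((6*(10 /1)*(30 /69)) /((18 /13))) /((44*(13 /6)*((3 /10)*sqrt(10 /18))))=100*sqrt(5) /253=0.88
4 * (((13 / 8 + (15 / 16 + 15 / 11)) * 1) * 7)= 109.93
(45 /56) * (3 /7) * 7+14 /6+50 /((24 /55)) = 20047 /168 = 119.33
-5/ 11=-0.45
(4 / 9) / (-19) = -0.02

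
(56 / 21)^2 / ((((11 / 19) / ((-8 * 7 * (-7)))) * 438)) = 238336 / 21681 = 10.99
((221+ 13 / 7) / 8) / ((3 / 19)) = 1235 / 7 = 176.43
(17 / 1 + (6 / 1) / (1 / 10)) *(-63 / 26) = -4851 / 26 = -186.58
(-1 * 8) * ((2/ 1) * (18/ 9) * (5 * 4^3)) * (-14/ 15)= 28672/ 3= 9557.33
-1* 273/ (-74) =273/ 74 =3.69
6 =6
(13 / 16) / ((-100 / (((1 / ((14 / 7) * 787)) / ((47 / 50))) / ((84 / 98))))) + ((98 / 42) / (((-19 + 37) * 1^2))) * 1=16570253 / 127833984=0.13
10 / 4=5 / 2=2.50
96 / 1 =96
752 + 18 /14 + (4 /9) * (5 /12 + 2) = 142574 /189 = 754.36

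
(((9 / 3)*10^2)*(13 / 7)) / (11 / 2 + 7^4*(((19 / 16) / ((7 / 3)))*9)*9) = 62400 / 11086033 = 0.01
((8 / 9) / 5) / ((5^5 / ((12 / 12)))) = 8 / 140625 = 0.00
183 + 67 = 250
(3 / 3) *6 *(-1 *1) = -6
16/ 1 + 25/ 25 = 17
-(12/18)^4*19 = -304/81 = -3.75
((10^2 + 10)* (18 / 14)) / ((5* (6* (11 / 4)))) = 12 / 7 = 1.71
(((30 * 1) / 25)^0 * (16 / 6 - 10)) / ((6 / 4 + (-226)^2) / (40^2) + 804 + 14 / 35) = -14080 / 1605741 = -0.01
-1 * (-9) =9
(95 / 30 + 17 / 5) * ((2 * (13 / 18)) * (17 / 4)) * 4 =43537 / 270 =161.25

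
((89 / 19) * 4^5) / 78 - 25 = 27043 / 741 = 36.50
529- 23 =506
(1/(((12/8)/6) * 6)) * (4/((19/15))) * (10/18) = 200/171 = 1.17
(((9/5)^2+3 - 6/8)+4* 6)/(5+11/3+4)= 8847/3800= 2.33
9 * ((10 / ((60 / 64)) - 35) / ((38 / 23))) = -5037 / 38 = -132.55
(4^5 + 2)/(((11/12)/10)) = 11192.73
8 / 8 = 1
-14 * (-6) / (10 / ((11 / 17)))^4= 307461 / 208802500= 0.00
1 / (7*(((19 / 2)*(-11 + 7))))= -1 / 266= -0.00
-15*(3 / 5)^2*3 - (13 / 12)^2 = -12509 / 720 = -17.37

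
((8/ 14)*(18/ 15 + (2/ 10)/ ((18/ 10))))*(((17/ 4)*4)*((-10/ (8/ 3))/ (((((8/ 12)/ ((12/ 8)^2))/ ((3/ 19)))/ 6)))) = -81243/ 532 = -152.71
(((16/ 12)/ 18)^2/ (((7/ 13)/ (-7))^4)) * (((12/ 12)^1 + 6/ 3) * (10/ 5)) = 228488/ 243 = 940.28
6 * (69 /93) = 4.45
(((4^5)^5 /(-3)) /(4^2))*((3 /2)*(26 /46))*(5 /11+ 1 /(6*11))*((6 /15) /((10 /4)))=-28358603903598592 /18975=-1494524579899.79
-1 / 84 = -0.01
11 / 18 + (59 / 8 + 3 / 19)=11141 / 1368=8.14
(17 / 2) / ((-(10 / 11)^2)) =-2057 / 200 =-10.28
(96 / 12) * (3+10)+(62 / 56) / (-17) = 49473 / 476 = 103.93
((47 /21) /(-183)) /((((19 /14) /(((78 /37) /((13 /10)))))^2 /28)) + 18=527902282 /30146749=17.51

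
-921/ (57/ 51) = -824.05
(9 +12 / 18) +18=83 / 3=27.67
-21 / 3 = -7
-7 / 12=-0.58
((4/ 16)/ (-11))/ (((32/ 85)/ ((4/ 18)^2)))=-0.00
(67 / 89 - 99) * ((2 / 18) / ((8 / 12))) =-4372 / 267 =-16.37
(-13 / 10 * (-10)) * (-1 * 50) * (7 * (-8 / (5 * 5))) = 1456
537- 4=533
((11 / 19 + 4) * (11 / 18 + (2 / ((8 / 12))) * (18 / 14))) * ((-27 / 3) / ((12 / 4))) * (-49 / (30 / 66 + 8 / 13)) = 2811.03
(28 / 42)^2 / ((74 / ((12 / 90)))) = 4 / 4995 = 0.00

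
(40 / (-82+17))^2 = 64 / 169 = 0.38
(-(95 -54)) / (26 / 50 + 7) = -1025 / 188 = -5.45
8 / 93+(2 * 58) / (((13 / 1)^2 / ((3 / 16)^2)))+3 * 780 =2353888721 / 1005888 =2340.11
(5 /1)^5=3125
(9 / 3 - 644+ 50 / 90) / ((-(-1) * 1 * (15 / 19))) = -109516 / 135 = -811.23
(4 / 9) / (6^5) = 0.00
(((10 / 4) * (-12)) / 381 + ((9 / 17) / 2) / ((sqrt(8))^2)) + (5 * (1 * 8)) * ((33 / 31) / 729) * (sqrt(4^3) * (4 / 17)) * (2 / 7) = -25935667 / 1821539664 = -0.01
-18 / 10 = -9 / 5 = -1.80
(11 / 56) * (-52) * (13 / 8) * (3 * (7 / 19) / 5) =-5577 / 1520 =-3.67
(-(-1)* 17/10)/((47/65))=221/94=2.35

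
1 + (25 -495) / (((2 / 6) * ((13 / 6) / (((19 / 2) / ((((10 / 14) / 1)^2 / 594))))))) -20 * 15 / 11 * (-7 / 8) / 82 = -844000967191 / 117260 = -7197688.62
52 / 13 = 4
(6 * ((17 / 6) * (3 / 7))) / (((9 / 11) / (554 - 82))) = 88264 / 21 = 4203.05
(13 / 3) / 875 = 13 / 2625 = 0.00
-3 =-3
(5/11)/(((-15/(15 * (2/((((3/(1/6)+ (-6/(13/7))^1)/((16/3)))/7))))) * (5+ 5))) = -0.23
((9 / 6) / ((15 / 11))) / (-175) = -11 / 1750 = -0.01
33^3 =35937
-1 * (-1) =1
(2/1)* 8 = 16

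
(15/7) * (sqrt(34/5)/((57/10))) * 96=960 * sqrt(170)/133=94.11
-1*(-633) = 633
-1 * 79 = -79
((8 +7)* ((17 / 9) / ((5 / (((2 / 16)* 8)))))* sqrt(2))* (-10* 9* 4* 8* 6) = -97920* sqrt(2) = -138479.79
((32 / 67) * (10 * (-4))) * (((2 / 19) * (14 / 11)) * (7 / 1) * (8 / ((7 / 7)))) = -2007040 / 14003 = -143.33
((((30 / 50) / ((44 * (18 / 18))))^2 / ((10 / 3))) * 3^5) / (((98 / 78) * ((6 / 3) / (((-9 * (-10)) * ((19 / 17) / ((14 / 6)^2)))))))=393797781 / 3951085600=0.10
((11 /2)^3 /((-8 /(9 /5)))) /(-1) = 11979 /320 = 37.43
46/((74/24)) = 552/37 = 14.92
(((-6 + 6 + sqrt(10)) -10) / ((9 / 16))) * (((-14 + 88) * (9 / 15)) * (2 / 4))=-1184 / 3 + 592 * sqrt(10) / 15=-269.86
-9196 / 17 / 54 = -4598 / 459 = -10.02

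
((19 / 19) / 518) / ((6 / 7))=1 / 444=0.00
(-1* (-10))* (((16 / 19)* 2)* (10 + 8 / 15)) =10112 / 57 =177.40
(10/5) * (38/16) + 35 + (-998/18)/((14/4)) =6025/252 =23.91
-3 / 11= -0.27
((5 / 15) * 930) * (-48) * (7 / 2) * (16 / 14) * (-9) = 535680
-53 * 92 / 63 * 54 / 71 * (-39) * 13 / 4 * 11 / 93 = 13596726 / 15407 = 882.50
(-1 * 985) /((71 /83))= -81755 /71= -1151.48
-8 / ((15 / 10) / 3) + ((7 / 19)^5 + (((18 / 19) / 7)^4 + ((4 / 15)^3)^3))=-3655172715630635973719 / 228550142455892578125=-15.99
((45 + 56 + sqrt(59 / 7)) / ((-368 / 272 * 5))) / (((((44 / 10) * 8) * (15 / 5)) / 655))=-1124635 / 12144 - 11135 * sqrt(413) / 85008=-95.27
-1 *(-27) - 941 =-914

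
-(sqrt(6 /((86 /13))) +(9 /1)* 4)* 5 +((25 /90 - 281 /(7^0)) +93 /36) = -16493 /36 - 5* sqrt(1677) /43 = -462.90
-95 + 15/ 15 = -94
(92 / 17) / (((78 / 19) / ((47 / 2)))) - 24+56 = 62.98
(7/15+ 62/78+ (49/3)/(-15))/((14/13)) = 0.16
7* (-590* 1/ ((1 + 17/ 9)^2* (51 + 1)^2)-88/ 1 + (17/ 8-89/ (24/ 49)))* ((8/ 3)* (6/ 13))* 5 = -25681132855/ 2227758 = -11527.79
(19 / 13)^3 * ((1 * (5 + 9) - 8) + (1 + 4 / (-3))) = 116603 / 6591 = 17.69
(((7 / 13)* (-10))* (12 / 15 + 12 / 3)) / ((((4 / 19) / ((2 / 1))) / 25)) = -6138.46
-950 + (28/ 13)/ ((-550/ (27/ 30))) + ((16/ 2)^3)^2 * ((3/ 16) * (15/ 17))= 12890197679/ 303875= 42419.41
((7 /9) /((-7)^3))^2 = 1 /194481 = 0.00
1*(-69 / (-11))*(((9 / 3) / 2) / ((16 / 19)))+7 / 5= 22129 / 1760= 12.57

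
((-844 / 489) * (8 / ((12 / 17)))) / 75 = -28696 / 110025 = -0.26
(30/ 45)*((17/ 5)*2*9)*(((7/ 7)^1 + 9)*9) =3672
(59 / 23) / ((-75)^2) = 59 / 129375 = 0.00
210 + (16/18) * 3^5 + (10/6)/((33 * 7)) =295223/693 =426.01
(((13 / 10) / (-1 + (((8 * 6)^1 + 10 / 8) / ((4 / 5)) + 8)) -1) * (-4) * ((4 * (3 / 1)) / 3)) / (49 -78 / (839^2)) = 60604782416 / 189188899735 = 0.32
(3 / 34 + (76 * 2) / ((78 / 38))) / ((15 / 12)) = 196618 / 3315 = 59.31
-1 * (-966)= 966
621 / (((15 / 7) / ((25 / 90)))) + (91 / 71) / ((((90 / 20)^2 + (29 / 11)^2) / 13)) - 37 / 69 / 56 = 292922803933 / 3611738760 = 81.10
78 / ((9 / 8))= 208 / 3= 69.33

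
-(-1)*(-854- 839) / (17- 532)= 1693 / 515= 3.29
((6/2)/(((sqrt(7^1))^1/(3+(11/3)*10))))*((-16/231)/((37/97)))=-26384*sqrt(7)/8547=-8.17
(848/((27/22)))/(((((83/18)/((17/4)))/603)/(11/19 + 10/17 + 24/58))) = 27765808752/45733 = 607128.52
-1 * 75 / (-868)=75 / 868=0.09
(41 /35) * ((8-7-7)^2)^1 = 1476 /35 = 42.17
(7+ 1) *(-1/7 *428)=-489.14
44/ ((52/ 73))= 803/ 13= 61.77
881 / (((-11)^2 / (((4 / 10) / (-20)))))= -0.15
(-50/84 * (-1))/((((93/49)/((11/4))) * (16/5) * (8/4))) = 9625/71424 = 0.13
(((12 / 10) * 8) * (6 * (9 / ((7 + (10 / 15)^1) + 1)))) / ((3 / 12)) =15552 / 65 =239.26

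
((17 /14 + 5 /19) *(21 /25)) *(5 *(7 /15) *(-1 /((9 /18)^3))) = -11004 /475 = -23.17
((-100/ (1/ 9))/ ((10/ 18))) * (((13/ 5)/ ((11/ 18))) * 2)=-151632/ 11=-13784.73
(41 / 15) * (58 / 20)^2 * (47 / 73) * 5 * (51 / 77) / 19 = 2.58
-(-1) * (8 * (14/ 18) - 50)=-43.78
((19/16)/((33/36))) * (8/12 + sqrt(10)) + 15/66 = 12/11 + 57 * sqrt(10)/44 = 5.19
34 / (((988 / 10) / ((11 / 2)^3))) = 113135 / 1976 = 57.25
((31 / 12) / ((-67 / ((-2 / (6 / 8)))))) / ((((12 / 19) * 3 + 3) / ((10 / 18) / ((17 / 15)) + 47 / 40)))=0.03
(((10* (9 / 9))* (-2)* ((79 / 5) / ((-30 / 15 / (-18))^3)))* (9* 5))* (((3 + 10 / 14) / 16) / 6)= -11230245 / 28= -401080.18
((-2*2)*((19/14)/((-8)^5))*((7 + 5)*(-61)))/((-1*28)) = 3477/802816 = 0.00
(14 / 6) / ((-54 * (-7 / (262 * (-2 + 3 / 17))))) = -2.95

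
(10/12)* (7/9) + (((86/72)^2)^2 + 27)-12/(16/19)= 25922545/1679616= 15.43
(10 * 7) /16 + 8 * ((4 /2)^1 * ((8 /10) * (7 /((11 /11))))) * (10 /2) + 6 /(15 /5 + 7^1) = 18119 /40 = 452.98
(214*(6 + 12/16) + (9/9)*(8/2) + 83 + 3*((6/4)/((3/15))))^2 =2414916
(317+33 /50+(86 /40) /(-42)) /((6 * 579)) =1333957 /14590800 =0.09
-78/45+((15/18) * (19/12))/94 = -58181/33840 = -1.72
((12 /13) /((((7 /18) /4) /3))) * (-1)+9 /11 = -27693 /1001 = -27.67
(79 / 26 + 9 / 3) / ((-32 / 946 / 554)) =-20570297 / 208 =-98895.66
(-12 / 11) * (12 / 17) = -144 / 187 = -0.77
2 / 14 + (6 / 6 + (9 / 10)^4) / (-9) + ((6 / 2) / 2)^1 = 919073 / 630000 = 1.46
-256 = -256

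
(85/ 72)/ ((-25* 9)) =-17/ 3240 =-0.01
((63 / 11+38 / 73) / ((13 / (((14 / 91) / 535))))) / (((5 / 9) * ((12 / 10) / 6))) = 90306 / 72603245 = 0.00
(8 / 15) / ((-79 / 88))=-704 / 1185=-0.59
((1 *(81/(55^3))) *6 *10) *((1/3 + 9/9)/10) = 648/166375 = 0.00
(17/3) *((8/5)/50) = 68/375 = 0.18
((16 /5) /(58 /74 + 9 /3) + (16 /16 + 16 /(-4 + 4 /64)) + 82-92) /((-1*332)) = 2749 /74700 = 0.04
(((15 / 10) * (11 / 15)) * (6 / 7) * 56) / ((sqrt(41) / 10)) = 528 * sqrt(41) / 41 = 82.46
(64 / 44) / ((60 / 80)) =64 / 33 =1.94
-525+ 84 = -441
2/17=0.12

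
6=6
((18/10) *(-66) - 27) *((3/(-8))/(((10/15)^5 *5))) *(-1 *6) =-1594323/3200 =-498.23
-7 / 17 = -0.41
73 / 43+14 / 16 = 885 / 344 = 2.57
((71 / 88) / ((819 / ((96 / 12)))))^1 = 0.01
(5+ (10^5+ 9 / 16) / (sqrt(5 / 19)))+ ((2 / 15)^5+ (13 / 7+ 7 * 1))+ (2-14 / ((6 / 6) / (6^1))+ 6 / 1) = -330327901 / 5315625+ 1600009 * sqrt(95) / 80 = 194874.84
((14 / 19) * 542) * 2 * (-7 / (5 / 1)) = -106232 / 95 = -1118.23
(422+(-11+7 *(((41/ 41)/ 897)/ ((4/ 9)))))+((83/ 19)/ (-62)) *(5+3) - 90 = 225741821/ 704444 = 320.45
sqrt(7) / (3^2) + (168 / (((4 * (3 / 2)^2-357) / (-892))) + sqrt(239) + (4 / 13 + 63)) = sqrt(7) / 9 + sqrt(239) + 186211 / 377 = 509.68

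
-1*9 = -9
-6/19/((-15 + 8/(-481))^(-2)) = -313030374/4395859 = -71.21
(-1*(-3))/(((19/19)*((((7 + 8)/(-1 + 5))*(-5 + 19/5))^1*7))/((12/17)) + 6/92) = -184/2733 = -0.07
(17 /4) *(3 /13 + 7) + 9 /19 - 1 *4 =13439 /494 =27.20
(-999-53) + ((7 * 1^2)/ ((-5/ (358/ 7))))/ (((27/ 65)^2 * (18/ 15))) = -3056999/ 2187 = -1397.80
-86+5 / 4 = -339 / 4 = -84.75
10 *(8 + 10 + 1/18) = 1625/9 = 180.56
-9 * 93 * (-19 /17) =15903 /17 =935.47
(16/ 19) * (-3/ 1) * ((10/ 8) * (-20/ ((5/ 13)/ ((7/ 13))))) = 1680/ 19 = 88.42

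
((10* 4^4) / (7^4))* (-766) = -1960960 / 2401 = -816.73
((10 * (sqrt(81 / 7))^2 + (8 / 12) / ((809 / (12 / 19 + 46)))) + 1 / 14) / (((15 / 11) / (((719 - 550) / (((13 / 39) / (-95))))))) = -139004830679 / 33978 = -4091024.51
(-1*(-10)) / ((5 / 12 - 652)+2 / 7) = -840 / 54709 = -0.02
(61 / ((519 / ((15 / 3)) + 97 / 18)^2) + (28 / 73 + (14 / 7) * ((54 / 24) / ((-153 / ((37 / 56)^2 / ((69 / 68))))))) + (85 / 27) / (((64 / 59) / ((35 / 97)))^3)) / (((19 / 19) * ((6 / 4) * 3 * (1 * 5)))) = 25245105320234833575442739 / 1154755648530112290554511360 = 0.02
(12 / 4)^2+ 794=803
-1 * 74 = -74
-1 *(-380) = 380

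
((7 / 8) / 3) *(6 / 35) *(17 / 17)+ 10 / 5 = 2.05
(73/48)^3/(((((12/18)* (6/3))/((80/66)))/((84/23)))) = 13615595/1165824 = 11.68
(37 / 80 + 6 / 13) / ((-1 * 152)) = -961 / 158080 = -0.01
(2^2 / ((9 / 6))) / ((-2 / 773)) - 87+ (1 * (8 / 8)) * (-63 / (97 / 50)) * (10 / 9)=-335741 / 291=-1153.75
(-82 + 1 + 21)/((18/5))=-50/3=-16.67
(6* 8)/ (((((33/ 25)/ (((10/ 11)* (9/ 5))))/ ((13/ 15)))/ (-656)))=-4093440/ 121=-33830.08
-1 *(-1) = 1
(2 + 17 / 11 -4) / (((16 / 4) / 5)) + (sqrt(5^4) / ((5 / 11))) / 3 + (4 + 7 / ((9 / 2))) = 9235 / 396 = 23.32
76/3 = 25.33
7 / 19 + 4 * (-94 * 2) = -14281 / 19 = -751.63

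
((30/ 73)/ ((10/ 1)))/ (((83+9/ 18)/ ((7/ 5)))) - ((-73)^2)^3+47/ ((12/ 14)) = -151334226234.17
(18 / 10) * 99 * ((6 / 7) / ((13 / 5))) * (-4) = -21384 / 91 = -234.99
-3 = -3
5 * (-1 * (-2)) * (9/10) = 9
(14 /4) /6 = 7 /12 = 0.58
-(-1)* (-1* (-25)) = 25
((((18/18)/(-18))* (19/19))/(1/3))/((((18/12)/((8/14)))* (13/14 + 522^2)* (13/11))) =-0.00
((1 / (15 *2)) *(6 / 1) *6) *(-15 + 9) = -36 / 5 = -7.20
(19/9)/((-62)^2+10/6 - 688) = 19/28419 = 0.00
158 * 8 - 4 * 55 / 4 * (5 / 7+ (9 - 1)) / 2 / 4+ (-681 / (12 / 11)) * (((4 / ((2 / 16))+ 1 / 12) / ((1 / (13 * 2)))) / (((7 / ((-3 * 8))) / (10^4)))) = 999798867429 / 56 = 17853551204.09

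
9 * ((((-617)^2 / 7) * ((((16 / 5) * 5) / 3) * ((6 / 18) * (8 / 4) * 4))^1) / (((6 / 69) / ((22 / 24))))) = 1541029072 / 21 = 73382336.76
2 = 2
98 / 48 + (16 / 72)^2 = 1355 / 648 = 2.09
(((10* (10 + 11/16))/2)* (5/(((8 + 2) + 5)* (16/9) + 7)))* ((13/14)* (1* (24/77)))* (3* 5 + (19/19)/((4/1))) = 30510675/871024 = 35.03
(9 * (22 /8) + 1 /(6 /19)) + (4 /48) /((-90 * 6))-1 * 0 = 180899 /6480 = 27.92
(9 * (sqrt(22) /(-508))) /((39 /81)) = -243 * sqrt(22) /6604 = -0.17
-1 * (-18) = 18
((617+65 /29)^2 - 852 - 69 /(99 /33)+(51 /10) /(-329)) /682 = 1058570251919 /1887018980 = 560.97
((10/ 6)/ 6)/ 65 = 1/ 234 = 0.00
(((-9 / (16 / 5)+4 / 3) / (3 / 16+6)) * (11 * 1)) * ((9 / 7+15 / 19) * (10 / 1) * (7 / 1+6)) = -849160 / 1197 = -709.41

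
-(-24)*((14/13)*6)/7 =288/13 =22.15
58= 58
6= 6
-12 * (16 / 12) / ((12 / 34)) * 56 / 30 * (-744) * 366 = 115214848 / 5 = 23042969.60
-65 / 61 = -1.07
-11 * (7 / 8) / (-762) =77 / 6096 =0.01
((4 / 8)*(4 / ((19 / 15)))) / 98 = 15 / 931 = 0.02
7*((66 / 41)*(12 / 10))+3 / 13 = 36651 / 2665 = 13.75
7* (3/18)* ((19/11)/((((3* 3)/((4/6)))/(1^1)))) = 133/891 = 0.15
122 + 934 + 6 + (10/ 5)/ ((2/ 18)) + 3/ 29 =31323/ 29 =1080.10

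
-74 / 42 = -37 / 21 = -1.76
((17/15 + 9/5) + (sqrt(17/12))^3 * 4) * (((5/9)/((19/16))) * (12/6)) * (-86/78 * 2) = -116960 * sqrt(51)/60021 -121088/20007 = -19.97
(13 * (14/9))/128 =0.16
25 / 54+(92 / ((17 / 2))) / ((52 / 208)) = 40169 / 918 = 43.76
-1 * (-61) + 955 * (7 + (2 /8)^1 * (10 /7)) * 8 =56269.57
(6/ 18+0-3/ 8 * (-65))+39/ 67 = 25.29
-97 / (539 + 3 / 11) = -1067 / 5932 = -0.18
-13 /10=-1.30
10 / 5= 2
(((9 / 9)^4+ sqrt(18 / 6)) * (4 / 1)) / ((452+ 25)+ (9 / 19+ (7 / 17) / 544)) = 0.02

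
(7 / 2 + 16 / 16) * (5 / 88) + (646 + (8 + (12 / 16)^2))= 7203 / 11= 654.82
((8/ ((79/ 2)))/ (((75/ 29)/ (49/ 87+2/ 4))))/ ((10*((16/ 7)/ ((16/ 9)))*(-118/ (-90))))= 1036/ 209745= 0.00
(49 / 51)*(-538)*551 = -14525462 / 51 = -284812.98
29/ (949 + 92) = 29/ 1041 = 0.03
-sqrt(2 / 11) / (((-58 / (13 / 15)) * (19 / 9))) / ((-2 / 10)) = -39 * sqrt(22) / 12122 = -0.02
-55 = -55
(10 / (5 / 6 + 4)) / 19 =60 / 551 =0.11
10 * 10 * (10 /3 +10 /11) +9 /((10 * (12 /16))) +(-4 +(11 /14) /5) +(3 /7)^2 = 1364047 /3234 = 421.78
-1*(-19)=19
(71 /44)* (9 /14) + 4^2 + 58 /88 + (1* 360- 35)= 19191 /56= 342.70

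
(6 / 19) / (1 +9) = 3 / 95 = 0.03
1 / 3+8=25 / 3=8.33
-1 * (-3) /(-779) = -3 /779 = -0.00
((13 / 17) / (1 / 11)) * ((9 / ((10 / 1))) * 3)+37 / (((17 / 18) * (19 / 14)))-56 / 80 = 82169 / 1615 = 50.88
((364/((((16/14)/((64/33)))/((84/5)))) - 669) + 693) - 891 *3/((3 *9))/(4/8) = 561182/55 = 10203.31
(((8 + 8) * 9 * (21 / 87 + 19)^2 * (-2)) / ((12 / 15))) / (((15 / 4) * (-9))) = 3321216 / 841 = 3949.13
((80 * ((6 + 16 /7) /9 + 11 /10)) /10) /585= 5092 /184275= 0.03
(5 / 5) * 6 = 6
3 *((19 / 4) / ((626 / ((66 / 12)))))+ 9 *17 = 766851 / 5008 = 153.13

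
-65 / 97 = -0.67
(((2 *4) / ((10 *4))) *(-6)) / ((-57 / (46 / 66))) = 46 / 3135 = 0.01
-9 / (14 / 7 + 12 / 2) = -9 / 8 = -1.12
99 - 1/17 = 1682/17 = 98.94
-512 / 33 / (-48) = 32 / 99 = 0.32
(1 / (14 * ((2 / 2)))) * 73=73 / 14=5.21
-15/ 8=-1.88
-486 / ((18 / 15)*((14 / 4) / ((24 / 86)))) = -9720 / 301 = -32.29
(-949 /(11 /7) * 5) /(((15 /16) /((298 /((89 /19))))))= -601802656 /2937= -204903.87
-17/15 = -1.13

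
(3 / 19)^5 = 243 / 2476099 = 0.00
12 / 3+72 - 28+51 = 99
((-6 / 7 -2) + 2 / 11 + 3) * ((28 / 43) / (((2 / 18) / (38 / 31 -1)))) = 0.43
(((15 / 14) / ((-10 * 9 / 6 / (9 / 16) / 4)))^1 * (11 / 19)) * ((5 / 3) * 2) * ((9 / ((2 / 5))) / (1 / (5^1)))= -37125 / 1064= -34.89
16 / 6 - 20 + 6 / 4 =-95 / 6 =-15.83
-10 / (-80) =0.12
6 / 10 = 3 / 5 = 0.60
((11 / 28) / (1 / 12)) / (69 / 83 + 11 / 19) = 52041 / 15568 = 3.34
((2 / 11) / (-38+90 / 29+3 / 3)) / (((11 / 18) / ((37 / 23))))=-38628 / 2735689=-0.01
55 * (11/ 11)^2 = 55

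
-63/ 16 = -3.94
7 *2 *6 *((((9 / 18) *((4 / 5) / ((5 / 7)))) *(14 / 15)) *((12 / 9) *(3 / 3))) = 21952 / 375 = 58.54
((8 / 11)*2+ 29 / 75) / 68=0.03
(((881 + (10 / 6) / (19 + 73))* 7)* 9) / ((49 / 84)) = 2188449 / 23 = 95149.96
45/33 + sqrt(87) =10.69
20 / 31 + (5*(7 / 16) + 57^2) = 1612909 / 496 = 3251.83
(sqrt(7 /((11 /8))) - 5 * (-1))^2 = 20 * sqrt(154) /11+ 331 /11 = 52.65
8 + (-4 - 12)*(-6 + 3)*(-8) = -376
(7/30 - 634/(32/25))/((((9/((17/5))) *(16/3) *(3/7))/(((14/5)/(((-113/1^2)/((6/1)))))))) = 98976227/8136000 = 12.17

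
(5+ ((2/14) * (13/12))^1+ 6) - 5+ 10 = 1357/84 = 16.15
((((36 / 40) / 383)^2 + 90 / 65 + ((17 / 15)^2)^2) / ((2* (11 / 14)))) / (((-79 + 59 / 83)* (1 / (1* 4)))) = -680796835993253 / 6900464542578750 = -0.10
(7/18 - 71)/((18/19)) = -24149/324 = -74.53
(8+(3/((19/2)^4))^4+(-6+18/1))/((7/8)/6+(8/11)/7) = 21321589290918576334885056/266231424722914337769563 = 80.09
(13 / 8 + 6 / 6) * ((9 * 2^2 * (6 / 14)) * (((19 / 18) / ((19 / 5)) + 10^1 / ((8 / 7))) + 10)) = 6165 / 8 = 770.62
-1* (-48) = 48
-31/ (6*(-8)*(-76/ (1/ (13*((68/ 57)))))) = -31/ 56576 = -0.00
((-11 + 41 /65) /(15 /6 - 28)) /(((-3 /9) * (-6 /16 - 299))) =0.00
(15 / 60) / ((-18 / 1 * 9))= -1 / 648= -0.00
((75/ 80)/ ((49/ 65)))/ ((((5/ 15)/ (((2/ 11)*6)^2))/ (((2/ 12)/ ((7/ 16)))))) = 70200/ 41503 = 1.69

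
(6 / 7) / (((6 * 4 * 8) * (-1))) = -1 / 224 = -0.00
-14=-14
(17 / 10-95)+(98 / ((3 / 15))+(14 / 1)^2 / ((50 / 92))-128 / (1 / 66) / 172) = 1522681 / 2150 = 708.22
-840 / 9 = -280 / 3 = -93.33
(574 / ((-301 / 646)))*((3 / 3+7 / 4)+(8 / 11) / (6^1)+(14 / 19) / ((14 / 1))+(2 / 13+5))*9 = -550696215 / 6149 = -89558.66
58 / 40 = 29 / 20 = 1.45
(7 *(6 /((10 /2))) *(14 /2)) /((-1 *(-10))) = 147 /25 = 5.88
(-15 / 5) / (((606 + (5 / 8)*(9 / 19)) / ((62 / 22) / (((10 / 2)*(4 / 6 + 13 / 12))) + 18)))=-1072208 / 11826815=-0.09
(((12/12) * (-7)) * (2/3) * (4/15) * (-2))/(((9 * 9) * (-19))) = -0.00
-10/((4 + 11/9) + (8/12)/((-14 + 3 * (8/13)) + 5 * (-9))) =-66870/34843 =-1.92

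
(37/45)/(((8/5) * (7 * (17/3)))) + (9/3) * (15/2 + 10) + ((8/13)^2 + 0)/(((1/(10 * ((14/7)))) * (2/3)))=30829633/482664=63.87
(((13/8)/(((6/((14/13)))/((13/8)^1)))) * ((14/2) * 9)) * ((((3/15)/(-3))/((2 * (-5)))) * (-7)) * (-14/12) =31213/19200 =1.63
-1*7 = -7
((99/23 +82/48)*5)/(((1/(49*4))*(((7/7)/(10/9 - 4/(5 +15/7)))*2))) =5041561/3105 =1623.69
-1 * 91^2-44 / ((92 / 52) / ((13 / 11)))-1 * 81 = -193002 / 23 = -8391.39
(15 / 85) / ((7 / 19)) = 57 / 119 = 0.48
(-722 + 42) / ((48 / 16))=-680 / 3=-226.67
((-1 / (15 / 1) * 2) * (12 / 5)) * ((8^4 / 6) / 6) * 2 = -16384 / 225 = -72.82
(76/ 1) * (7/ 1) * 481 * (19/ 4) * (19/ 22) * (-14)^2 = 2263236794/ 11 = 205748799.45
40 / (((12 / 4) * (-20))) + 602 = 1804 / 3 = 601.33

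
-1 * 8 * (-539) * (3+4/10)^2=1246168/25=49846.72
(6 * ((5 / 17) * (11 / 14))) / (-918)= -55 / 36414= -0.00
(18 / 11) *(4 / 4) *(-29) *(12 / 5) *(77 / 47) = -43848 / 235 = -186.59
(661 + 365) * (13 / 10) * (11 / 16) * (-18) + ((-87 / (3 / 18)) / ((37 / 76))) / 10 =-4917447 / 296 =-16613.00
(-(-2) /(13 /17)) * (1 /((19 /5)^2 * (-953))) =-850 /4472429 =-0.00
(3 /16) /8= 3 /128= 0.02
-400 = -400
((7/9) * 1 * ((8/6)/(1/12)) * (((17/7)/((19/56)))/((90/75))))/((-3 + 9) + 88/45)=95200/10203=9.33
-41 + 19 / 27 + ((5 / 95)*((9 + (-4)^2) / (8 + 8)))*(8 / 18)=-82613 / 2052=-40.26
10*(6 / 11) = 60 / 11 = 5.45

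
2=2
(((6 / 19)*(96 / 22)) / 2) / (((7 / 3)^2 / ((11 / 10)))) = 648 / 4655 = 0.14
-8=-8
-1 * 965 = -965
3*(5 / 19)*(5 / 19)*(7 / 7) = 75 / 361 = 0.21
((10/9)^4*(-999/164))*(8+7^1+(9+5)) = -2682500/9963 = -269.25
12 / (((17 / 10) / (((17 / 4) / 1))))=30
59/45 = 1.31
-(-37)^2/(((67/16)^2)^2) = -89718784/20151121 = -4.45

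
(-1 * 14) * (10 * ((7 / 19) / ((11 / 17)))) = -16660 / 209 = -79.71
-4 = -4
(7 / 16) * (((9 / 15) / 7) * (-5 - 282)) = -861 / 80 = -10.76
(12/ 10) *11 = 66/ 5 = 13.20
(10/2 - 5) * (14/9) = 0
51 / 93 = 17 / 31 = 0.55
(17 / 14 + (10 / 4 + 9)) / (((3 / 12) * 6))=178 / 21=8.48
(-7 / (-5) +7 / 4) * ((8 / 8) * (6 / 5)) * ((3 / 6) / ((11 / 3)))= 567 / 1100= 0.52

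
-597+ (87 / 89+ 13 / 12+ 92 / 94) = -29814437 / 50196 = -593.96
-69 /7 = -9.86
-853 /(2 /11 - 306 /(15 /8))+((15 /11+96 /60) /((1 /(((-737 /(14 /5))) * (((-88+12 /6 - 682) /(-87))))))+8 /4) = -12520299867 /1820098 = -6878.92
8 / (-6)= -1.33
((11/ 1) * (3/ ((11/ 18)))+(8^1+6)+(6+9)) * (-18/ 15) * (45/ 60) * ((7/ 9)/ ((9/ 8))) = -2324/ 45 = -51.64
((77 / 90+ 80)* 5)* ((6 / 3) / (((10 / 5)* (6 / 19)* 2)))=640.11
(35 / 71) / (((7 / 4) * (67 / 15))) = 300 / 4757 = 0.06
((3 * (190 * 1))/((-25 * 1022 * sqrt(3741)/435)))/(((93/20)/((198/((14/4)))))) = -150480 * sqrt(3741)/4768141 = -1.93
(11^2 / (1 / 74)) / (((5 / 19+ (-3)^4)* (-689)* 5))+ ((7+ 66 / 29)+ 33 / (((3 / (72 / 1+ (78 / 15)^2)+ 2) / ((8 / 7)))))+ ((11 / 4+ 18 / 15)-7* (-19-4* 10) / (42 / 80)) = 30289697301935 / 37009227801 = 818.44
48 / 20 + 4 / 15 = 8 / 3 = 2.67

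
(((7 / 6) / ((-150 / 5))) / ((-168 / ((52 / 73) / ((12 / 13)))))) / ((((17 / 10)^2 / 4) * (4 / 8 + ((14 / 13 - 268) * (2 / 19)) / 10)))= -208715 / 1949805837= -0.00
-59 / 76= -0.78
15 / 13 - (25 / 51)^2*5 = -1610 / 33813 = -0.05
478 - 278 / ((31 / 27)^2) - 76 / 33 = 8397932 / 31713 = 264.81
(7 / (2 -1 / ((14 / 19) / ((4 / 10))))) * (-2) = -9.61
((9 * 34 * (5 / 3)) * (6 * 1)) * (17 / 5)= 10404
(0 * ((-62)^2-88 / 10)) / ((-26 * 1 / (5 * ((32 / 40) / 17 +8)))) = 0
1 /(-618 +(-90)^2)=1 /7482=0.00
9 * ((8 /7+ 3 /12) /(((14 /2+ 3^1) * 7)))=351 /1960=0.18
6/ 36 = 1/ 6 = 0.17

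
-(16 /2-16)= 8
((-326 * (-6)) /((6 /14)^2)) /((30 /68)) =1086232 /45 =24138.49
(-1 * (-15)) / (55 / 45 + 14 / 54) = 81 / 8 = 10.12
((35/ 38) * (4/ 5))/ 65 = 14/ 1235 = 0.01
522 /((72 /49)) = 1421 /4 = 355.25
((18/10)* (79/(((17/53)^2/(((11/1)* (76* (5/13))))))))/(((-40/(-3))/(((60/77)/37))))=683042058/973063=701.95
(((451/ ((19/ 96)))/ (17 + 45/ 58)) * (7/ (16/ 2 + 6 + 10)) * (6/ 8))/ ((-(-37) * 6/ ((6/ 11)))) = 49938/ 724793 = 0.07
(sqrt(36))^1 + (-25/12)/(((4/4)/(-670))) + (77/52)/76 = 16620367/11856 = 1401.85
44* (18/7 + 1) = 1100/7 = 157.14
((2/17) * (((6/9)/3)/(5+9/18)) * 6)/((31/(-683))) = -10928/17391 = -0.63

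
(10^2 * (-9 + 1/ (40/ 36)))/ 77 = -810/ 77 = -10.52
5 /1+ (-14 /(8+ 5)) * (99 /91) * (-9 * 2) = 4409 /169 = 26.09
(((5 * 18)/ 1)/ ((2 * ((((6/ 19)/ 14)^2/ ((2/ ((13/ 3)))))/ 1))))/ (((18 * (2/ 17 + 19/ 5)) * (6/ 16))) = 60142600/ 38961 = 1543.66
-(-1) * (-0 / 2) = 0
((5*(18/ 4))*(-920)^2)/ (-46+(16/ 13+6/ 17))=-175363500/ 409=-428761.61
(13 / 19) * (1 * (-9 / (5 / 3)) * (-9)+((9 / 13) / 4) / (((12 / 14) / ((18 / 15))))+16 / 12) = 39137 / 1140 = 34.33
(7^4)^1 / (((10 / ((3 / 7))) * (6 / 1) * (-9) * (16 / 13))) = -1.55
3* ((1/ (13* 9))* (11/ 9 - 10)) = -79/ 351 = -0.23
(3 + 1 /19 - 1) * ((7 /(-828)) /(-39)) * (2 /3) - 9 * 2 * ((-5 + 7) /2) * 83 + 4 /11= -387715063 /259578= -1493.64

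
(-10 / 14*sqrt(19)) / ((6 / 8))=-20*sqrt(19) / 21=-4.15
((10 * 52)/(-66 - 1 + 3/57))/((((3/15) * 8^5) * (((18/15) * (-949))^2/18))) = -11875/721881858048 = -0.00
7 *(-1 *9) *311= -19593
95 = 95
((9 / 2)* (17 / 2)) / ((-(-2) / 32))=612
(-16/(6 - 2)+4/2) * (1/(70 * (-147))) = 1/5145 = 0.00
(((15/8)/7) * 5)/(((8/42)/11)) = 2475/32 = 77.34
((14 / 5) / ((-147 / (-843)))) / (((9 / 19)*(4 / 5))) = 5339 / 126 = 42.37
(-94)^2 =8836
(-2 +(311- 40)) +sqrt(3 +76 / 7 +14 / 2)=sqrt(1022) / 7 +269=273.57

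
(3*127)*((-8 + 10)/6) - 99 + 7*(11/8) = 301/8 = 37.62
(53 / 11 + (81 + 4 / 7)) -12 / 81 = 179296 / 2079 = 86.24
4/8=1/2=0.50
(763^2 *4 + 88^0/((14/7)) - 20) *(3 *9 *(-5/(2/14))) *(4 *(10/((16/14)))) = -154040627475/2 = -77020313737.50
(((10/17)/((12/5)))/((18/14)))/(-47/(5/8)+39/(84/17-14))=-67375/28099521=-0.00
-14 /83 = -0.17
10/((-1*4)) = -5/2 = -2.50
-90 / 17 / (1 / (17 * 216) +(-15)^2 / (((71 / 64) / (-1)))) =1380240 / 52876729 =0.03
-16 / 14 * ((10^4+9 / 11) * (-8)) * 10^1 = 70405760 / 77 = 914360.52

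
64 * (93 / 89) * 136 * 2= 1618944 / 89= 18190.38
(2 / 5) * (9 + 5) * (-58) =-324.80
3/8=0.38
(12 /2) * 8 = 48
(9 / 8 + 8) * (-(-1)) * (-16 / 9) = -146 / 9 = -16.22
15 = 15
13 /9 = 1.44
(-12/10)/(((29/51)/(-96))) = 29376/145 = 202.59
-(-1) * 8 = 8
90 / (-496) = -45 / 248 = -0.18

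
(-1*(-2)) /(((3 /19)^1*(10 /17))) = 323 /15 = 21.53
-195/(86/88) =-8580/43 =-199.53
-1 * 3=-3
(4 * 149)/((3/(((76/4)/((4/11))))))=31141/3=10380.33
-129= -129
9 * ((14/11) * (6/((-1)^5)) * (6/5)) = -4536/55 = -82.47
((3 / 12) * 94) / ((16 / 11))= 517 / 32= 16.16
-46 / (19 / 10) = -460 / 19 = -24.21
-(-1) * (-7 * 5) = -35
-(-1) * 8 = 8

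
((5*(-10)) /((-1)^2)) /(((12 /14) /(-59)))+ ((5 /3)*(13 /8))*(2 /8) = 110155 /32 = 3442.34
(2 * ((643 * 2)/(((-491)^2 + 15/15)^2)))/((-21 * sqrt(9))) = -643/915398358903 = -0.00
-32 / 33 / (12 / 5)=-40 / 99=-0.40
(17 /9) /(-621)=-0.00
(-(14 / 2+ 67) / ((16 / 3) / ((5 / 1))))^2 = 308025 / 64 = 4812.89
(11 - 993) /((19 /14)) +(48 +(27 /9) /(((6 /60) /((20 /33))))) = -657.40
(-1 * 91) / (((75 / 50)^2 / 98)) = -35672 / 9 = -3963.56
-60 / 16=-15 / 4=-3.75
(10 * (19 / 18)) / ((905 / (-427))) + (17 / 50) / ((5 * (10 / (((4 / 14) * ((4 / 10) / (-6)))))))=-354952981 / 71268750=-4.98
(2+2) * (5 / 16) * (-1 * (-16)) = 20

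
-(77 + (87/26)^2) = -59621/676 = -88.20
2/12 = 1/6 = 0.17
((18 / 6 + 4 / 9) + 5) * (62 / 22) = 2356 / 99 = 23.80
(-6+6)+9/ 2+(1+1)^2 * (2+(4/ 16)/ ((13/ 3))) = 12.73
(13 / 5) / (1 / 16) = 208 / 5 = 41.60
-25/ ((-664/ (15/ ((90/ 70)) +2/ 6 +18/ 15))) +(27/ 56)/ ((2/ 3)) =11343/ 9296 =1.22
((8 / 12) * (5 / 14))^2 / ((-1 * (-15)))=5 / 1323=0.00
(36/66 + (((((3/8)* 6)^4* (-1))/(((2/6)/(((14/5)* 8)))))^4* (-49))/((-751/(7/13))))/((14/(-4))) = -88316158123.74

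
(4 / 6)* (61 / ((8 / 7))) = 427 / 12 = 35.58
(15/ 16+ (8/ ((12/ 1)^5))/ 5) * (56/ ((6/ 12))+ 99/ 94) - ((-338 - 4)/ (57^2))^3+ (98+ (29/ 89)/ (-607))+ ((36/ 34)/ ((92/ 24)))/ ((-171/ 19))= 431987493787972157849/ 2118021474867874560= 203.96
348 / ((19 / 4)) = 1392 / 19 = 73.26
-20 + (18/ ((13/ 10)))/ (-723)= -62720/ 3133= -20.02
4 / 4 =1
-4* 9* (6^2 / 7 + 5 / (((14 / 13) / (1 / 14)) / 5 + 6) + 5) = -789858 / 2051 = -385.11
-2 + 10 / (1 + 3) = 1 / 2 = 0.50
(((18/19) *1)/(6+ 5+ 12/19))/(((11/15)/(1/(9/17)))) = 30/143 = 0.21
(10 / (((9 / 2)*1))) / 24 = 0.09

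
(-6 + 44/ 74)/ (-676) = 50/ 6253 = 0.01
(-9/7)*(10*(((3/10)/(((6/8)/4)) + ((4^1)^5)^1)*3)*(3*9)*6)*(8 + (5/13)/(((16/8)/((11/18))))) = -4733949096/91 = -52021418.64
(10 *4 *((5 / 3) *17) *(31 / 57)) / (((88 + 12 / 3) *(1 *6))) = 13175 / 11799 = 1.12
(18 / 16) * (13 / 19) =117 / 152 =0.77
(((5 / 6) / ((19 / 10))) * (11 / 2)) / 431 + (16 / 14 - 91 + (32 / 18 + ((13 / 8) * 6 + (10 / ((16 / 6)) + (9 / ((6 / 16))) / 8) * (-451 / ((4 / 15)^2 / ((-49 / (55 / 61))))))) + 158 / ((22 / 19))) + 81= 845037781086715 / 363198528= 2326655.30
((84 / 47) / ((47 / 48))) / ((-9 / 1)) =-448 / 2209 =-0.20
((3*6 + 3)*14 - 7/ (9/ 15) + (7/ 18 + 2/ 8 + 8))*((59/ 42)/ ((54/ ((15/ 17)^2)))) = 15450625/ 2621808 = 5.89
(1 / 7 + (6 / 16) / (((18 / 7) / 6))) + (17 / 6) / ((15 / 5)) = 989 / 504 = 1.96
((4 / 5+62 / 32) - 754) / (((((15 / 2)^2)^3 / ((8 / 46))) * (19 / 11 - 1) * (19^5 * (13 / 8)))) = -0.00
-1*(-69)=69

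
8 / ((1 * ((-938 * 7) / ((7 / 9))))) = -4 / 4221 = -0.00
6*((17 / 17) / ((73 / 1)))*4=24 / 73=0.33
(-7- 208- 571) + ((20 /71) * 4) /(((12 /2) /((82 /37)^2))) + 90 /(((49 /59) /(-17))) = -37539849008 /14288253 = -2627.32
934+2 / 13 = 934.15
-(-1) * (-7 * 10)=-70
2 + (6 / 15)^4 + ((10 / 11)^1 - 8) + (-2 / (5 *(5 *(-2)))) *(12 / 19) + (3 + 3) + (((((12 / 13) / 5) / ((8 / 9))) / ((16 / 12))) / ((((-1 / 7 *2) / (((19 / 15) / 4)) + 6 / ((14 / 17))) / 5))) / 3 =3846954333 / 3844555000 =1.00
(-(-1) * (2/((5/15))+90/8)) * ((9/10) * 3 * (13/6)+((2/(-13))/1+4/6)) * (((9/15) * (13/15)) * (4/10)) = 114149/5000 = 22.83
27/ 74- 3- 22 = -1823/ 74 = -24.64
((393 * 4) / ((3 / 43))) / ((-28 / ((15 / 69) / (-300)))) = 5633 / 9660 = 0.58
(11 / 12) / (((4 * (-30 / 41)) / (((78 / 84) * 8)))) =-5863 / 2520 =-2.33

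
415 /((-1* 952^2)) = -415 /906304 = -0.00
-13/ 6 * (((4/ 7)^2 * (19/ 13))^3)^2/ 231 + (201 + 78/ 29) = 21037455527930302275251/ 103281960760143786621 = 203.69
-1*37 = -37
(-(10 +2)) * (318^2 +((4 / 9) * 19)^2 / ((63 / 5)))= -2064258608 / 1701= -1213555.91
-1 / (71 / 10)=-0.14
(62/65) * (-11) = -682/65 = -10.49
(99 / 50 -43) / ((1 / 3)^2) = -18459 / 50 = -369.18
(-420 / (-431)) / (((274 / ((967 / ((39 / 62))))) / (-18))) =-98.41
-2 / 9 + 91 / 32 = 755 / 288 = 2.62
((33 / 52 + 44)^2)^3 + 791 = 156333080700305954145 / 19770609664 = 7907347489.89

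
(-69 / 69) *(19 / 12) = -19 / 12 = -1.58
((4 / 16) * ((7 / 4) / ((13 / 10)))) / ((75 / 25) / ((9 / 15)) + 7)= 35 / 1248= 0.03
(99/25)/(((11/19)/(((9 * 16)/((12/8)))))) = 16416/25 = 656.64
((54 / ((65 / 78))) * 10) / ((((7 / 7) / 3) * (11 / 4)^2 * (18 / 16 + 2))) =248832 / 3025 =82.26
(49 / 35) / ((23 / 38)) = 266 / 115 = 2.31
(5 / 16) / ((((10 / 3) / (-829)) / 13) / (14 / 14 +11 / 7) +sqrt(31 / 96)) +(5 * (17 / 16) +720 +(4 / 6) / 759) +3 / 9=141114630735 * sqrt(186) / 3499642685428 +23129808025345979477 / 31874745578878224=726.20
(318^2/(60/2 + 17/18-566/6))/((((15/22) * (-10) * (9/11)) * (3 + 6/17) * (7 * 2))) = 23112452/3793825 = 6.09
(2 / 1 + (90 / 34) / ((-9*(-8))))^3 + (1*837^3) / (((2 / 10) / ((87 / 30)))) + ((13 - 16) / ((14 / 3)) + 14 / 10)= 748564360222728999 / 88040960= 8502455677.71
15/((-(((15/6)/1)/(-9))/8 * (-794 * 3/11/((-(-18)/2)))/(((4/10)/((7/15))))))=-15.39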